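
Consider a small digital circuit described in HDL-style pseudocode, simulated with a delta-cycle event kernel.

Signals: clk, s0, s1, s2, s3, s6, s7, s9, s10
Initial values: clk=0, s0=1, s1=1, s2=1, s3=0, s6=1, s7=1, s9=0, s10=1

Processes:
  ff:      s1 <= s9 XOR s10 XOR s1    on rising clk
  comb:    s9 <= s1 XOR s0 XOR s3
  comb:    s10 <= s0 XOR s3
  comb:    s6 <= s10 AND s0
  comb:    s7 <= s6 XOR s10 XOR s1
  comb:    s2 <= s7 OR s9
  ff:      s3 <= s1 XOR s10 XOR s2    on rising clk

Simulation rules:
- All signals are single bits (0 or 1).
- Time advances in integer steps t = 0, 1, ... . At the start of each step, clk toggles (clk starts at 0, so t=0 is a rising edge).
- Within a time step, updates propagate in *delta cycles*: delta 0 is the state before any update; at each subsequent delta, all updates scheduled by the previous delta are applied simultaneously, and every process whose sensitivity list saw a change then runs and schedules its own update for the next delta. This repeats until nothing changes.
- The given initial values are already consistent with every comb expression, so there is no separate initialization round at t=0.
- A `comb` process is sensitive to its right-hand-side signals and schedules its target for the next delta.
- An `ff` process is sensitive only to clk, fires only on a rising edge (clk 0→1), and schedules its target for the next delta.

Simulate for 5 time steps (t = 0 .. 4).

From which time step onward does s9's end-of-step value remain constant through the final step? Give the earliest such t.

[bits: s1,s0,s10,s2,s6,s3,clk,s7,s9]
t=0: Δ0=111110010 Δ1=111110110 Δ2=011111110 Δ3=010111100 Δ4=010001110 Δ5=010101100 Δ6=010001100 | 6Δ
t=1: Δ0=010001100 Δ1=010001000 | 1Δ
t=2: Δ0=010001000 Δ1=010001100 Δ2=010000100 Δ3=011000101 Δ4=011110111 Δ5=011110101 | 5Δ
t=3: Δ0=011110101 Δ1=011110001 | 1Δ
t=4: Δ0=011110001 Δ1=011110101 | 1Δ

2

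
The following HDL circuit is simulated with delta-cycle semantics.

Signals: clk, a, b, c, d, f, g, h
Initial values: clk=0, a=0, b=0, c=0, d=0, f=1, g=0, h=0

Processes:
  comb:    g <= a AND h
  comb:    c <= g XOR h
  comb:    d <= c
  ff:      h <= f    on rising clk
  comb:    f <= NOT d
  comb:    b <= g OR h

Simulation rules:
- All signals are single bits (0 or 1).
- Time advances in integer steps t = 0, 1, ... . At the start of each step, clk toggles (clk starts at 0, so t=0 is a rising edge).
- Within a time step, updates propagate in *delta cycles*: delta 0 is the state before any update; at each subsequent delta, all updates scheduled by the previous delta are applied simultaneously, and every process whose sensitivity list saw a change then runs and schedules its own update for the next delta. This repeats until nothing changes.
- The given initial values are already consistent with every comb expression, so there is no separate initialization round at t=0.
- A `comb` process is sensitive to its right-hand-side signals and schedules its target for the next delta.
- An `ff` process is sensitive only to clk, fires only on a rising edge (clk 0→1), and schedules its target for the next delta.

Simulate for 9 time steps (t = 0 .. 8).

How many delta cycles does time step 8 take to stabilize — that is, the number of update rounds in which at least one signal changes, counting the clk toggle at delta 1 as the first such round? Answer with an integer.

5

t=0 Δ0: b=0 clk=0 h=0 a=0 c=0 d=0 f=1 g=0
  Δ1: clk:0→1
  Δ2: h:0→1
  Δ3: b:0→1, c:0→1
  Δ4: d:0→1
  Δ5: f:1→0
  (5Δ to stable)
t=1 Δ0: b=1 clk=1 h=1 a=0 c=1 d=1 f=0 g=0
  Δ1: clk:1→0
  (1Δ to stable)
t=2 Δ0: b=1 clk=0 h=1 a=0 c=1 d=1 f=0 g=0
  Δ1: clk:0→1
  Δ2: h:1→0
  Δ3: b:1→0, c:1→0
  Δ4: d:1→0
  Δ5: f:0→1
  (5Δ to stable)
t=3 Δ0: b=0 clk=1 h=0 a=0 c=0 d=0 f=1 g=0
  Δ1: clk:1→0
  (1Δ to stable)
t=4 Δ0: b=0 clk=0 h=0 a=0 c=0 d=0 f=1 g=0
  Δ1: clk:0→1
  Δ2: h:0→1
  Δ3: b:0→1, c:0→1
  Δ4: d:0→1
  Δ5: f:1→0
  (5Δ to stable)
t=5 Δ0: b=1 clk=1 h=1 a=0 c=1 d=1 f=0 g=0
  Δ1: clk:1→0
  (1Δ to stable)
t=6 Δ0: b=1 clk=0 h=1 a=0 c=1 d=1 f=0 g=0
  Δ1: clk:0→1
  Δ2: h:1→0
  Δ3: b:1→0, c:1→0
  Δ4: d:1→0
  Δ5: f:0→1
  (5Δ to stable)
t=7 Δ0: b=0 clk=1 h=0 a=0 c=0 d=0 f=1 g=0
  Δ1: clk:1→0
  (1Δ to stable)
t=8 Δ0: b=0 clk=0 h=0 a=0 c=0 d=0 f=1 g=0
  Δ1: clk:0→1
  Δ2: h:0→1
  Δ3: b:0→1, c:0→1
  Δ4: d:0→1
  Δ5: f:1→0
  (5Δ to stable)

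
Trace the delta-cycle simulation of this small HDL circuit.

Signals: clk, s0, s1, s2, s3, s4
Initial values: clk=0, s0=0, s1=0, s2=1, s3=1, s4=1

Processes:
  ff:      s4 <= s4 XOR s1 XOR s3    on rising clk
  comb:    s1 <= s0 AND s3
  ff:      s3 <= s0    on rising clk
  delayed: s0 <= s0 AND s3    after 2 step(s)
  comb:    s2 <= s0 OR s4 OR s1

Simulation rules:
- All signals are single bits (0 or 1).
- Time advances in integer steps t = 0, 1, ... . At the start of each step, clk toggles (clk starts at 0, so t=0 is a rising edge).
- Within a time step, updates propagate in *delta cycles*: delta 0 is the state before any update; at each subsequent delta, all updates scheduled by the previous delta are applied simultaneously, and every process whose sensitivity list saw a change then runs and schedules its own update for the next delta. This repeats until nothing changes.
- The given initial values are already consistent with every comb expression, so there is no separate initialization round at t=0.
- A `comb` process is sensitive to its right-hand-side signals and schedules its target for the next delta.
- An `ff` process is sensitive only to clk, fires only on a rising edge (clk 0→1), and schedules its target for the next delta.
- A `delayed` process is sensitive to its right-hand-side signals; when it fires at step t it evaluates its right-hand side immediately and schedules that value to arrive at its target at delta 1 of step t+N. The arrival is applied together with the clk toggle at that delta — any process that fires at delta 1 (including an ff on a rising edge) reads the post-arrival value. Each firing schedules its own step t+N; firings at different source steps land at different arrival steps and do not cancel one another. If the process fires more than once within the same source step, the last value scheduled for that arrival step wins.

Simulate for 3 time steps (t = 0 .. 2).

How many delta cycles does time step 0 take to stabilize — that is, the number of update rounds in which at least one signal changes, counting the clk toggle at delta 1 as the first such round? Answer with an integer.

3

t=0 Δ0: s3=1 clk=0 s1=0 s2=1 s4=1 s0=0
  Δ1: clk:0→1
  Δ2: s3:1→0, s4:1→0
  Δ3: s2:1→0
  (3Δ to stable)
t=1 Δ0: s3=0 clk=1 s1=0 s2=0 s4=0 s0=0
  Δ1: clk:1→0
  (1Δ to stable)
t=2 Δ0: s3=0 clk=0 s1=0 s2=0 s4=0 s0=0
  Δ1: clk:0→1
  (1Δ to stable)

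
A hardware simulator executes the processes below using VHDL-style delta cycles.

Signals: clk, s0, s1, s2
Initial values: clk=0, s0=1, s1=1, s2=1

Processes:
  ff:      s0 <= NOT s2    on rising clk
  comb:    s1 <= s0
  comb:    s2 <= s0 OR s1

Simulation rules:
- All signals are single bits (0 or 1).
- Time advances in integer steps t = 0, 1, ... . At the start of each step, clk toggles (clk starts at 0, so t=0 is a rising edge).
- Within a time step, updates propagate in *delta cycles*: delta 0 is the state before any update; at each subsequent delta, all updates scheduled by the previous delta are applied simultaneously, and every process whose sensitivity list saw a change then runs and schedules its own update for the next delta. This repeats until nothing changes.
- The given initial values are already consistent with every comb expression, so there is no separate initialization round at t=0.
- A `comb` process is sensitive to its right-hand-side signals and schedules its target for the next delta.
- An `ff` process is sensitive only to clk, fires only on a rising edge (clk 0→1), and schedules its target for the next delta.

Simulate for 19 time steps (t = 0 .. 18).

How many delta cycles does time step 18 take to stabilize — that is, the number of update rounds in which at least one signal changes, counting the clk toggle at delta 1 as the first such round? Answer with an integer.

t0.Δ0 clk=0 s0=1 s2=1 s1=1
t0.Δ1 clk=1 s0=1 s2=1 s1=1
t0.Δ2 clk=1 s0=0 s2=1 s1=1
t0.Δ3 clk=1 s0=0 s2=1 s1=0
t0.Δ4 clk=1 s0=0 s2=0 s1=0
t1.Δ0 clk=1 s0=0 s2=0 s1=0
t1.Δ1 clk=0 s0=0 s2=0 s1=0
t2.Δ0 clk=0 s0=0 s2=0 s1=0
t2.Δ1 clk=1 s0=0 s2=0 s1=0
t2.Δ2 clk=1 s0=1 s2=0 s1=0
t2.Δ3 clk=1 s0=1 s2=1 s1=1
t3.Δ0 clk=1 s0=1 s2=1 s1=1
t3.Δ1 clk=0 s0=1 s2=1 s1=1
t4.Δ0 clk=0 s0=1 s2=1 s1=1
t4.Δ1 clk=1 s0=1 s2=1 s1=1
t4.Δ2 clk=1 s0=0 s2=1 s1=1
t4.Δ3 clk=1 s0=0 s2=1 s1=0
t4.Δ4 clk=1 s0=0 s2=0 s1=0
t5.Δ0 clk=1 s0=0 s2=0 s1=0
t5.Δ1 clk=0 s0=0 s2=0 s1=0
t6.Δ0 clk=0 s0=0 s2=0 s1=0
t6.Δ1 clk=1 s0=0 s2=0 s1=0
t6.Δ2 clk=1 s0=1 s2=0 s1=0
t6.Δ3 clk=1 s0=1 s2=1 s1=1
t7.Δ0 clk=1 s0=1 s2=1 s1=1
t7.Δ1 clk=0 s0=1 s2=1 s1=1
t8.Δ0 clk=0 s0=1 s2=1 s1=1
t8.Δ1 clk=1 s0=1 s2=1 s1=1
t8.Δ2 clk=1 s0=0 s2=1 s1=1
t8.Δ3 clk=1 s0=0 s2=1 s1=0
t8.Δ4 clk=1 s0=0 s2=0 s1=0
t9.Δ0 clk=1 s0=0 s2=0 s1=0
t9.Δ1 clk=0 s0=0 s2=0 s1=0
t10.Δ0 clk=0 s0=0 s2=0 s1=0
t10.Δ1 clk=1 s0=0 s2=0 s1=0
t10.Δ2 clk=1 s0=1 s2=0 s1=0
t10.Δ3 clk=1 s0=1 s2=1 s1=1
t11.Δ0 clk=1 s0=1 s2=1 s1=1
t11.Δ1 clk=0 s0=1 s2=1 s1=1
t12.Δ0 clk=0 s0=1 s2=1 s1=1
t12.Δ1 clk=1 s0=1 s2=1 s1=1
t12.Δ2 clk=1 s0=0 s2=1 s1=1
t12.Δ3 clk=1 s0=0 s2=1 s1=0
t12.Δ4 clk=1 s0=0 s2=0 s1=0
t13.Δ0 clk=1 s0=0 s2=0 s1=0
t13.Δ1 clk=0 s0=0 s2=0 s1=0
t14.Δ0 clk=0 s0=0 s2=0 s1=0
t14.Δ1 clk=1 s0=0 s2=0 s1=0
t14.Δ2 clk=1 s0=1 s2=0 s1=0
t14.Δ3 clk=1 s0=1 s2=1 s1=1
t15.Δ0 clk=1 s0=1 s2=1 s1=1
t15.Δ1 clk=0 s0=1 s2=1 s1=1
t16.Δ0 clk=0 s0=1 s2=1 s1=1
t16.Δ1 clk=1 s0=1 s2=1 s1=1
t16.Δ2 clk=1 s0=0 s2=1 s1=1
t16.Δ3 clk=1 s0=0 s2=1 s1=0
t16.Δ4 clk=1 s0=0 s2=0 s1=0
t17.Δ0 clk=1 s0=0 s2=0 s1=0
t17.Δ1 clk=0 s0=0 s2=0 s1=0
t18.Δ0 clk=0 s0=0 s2=0 s1=0
t18.Δ1 clk=1 s0=0 s2=0 s1=0
t18.Δ2 clk=1 s0=1 s2=0 s1=0
t18.Δ3 clk=1 s0=1 s2=1 s1=1

3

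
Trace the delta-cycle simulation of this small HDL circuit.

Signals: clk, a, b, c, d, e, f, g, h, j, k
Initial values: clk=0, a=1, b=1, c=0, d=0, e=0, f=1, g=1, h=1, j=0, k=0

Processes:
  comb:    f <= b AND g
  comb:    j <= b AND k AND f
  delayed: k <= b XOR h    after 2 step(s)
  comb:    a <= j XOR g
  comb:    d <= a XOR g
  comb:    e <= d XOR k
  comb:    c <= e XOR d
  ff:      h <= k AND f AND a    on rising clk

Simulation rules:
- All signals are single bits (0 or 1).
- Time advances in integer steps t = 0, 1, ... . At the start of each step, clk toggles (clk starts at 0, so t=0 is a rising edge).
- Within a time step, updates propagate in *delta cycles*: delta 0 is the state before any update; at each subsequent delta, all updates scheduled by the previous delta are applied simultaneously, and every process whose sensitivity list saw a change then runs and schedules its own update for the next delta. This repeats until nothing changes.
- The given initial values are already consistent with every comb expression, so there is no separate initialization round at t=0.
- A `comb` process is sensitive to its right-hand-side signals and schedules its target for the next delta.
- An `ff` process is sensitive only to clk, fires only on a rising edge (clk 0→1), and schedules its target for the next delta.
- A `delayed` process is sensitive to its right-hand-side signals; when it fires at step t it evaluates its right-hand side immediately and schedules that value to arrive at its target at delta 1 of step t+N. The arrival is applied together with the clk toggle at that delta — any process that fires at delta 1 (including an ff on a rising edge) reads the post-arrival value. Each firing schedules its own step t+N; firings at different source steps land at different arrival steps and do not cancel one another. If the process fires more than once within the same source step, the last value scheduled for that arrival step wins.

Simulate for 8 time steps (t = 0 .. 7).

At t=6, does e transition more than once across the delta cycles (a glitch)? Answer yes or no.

yes

[bits: c,j,e,d,f,clk,g,a,b,h,k]
t=0: Δ0=00001011110 Δ1=00001111110 Δ2=00001111100 | 2Δ
t=1: Δ0=00001111100 Δ1=00001011100 | 1Δ
t=2: Δ0=00001011100 Δ1=00001111101 Δ2=01101111111 Δ3=11101110111 Δ4=11111110111 Δ5=01011110111 Δ6=11011110111 | 6Δ
t=3: Δ0=11011110111 Δ1=11011010111 | 1Δ
t=4: Δ0=11011010111 Δ1=11011110110 Δ2=10111110100 Δ3=00111111100 Δ4=00101111100 Δ5=10001111100 Δ6=00001111100 | 6Δ
t=5: Δ0=00001111100 Δ1=00001011100 | 1Δ
t=6: Δ0=00001011100 Δ1=00001111101 Δ2=01101111111 Δ3=11101110111 Δ4=11111110111 Δ5=01011110111 Δ6=11011110111 | 6Δ
t=7: Δ0=11011110111 Δ1=11011010111 | 1Δ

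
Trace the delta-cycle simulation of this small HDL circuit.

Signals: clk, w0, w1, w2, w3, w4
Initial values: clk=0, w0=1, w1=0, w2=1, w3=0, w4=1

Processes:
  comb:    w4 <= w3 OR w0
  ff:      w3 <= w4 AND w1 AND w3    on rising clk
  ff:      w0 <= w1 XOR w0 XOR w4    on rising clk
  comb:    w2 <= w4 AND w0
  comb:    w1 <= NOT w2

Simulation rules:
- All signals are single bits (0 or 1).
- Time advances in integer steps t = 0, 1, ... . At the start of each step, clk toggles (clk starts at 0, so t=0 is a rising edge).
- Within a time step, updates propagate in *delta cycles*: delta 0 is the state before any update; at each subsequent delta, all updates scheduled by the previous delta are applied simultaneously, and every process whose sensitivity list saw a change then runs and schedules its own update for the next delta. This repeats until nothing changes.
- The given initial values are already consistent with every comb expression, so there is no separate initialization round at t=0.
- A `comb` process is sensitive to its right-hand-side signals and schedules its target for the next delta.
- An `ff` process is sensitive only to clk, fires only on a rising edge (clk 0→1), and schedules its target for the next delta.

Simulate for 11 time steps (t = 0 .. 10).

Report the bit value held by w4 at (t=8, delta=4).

0

[bits: clk,w1,w0,w3,w4,w2]
t=0: Δ0=001011 Δ1=101011 Δ2=100011 Δ3=100000 Δ4=110000 | 4Δ
t=1: Δ0=110000 Δ1=010000 | 1Δ
t=2: Δ0=010000 Δ1=110000 Δ2=111000 Δ3=111010 Δ4=111011 Δ5=101011 | 5Δ
t=3: Δ0=101011 Δ1=001011 | 1Δ
t=4: Δ0=001011 Δ1=101011 Δ2=100011 Δ3=100000 Δ4=110000 | 4Δ
t=5: Δ0=110000 Δ1=010000 | 1Δ
t=6: Δ0=010000 Δ1=110000 Δ2=111000 Δ3=111010 Δ4=111011 Δ5=101011 | 5Δ
t=7: Δ0=101011 Δ1=001011 | 1Δ
t=8: Δ0=001011 Δ1=101011 Δ2=100011 Δ3=100000 Δ4=110000 | 4Δ
t=9: Δ0=110000 Δ1=010000 | 1Δ
t=10: Δ0=010000 Δ1=110000 Δ2=111000 Δ3=111010 Δ4=111011 Δ5=101011 | 5Δ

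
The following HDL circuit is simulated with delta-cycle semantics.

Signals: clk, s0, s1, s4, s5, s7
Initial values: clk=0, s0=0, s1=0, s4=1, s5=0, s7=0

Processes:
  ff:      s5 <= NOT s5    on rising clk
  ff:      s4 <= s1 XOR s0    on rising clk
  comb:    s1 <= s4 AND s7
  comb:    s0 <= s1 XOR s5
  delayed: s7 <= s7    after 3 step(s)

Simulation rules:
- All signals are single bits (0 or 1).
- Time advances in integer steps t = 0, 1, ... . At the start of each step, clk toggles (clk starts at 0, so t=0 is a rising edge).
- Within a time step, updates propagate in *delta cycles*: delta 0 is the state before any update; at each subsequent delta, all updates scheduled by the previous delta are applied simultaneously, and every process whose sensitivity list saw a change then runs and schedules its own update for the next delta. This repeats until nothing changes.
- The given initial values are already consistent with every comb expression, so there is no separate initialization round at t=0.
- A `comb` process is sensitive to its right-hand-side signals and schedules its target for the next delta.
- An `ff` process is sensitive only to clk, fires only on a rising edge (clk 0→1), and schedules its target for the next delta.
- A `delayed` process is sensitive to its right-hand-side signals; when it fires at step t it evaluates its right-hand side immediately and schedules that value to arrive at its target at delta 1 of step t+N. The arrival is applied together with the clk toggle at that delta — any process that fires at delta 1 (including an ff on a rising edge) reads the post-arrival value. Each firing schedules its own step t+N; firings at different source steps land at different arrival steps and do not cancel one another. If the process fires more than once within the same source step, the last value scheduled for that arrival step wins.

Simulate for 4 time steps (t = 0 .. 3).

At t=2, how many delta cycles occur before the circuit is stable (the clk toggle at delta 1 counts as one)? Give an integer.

t=0 Δ0: s7=0 s4=1 s5=0 s1=0 s0=0 clk=0
  Δ1: clk:0→1
  Δ2: s4:1→0, s5:0→1
  Δ3: s0:0→1
  (3Δ to stable)
t=1 Δ0: s7=0 s4=0 s5=1 s1=0 s0=1 clk=1
  Δ1: clk:1→0
  (1Δ to stable)
t=2 Δ0: s7=0 s4=0 s5=1 s1=0 s0=1 clk=0
  Δ1: clk:0→1
  Δ2: s4:0→1, s5:1→0
  Δ3: s0:1→0
  (3Δ to stable)
t=3 Δ0: s7=0 s4=1 s5=0 s1=0 s0=0 clk=1
  Δ1: clk:1→0
  (1Δ to stable)

3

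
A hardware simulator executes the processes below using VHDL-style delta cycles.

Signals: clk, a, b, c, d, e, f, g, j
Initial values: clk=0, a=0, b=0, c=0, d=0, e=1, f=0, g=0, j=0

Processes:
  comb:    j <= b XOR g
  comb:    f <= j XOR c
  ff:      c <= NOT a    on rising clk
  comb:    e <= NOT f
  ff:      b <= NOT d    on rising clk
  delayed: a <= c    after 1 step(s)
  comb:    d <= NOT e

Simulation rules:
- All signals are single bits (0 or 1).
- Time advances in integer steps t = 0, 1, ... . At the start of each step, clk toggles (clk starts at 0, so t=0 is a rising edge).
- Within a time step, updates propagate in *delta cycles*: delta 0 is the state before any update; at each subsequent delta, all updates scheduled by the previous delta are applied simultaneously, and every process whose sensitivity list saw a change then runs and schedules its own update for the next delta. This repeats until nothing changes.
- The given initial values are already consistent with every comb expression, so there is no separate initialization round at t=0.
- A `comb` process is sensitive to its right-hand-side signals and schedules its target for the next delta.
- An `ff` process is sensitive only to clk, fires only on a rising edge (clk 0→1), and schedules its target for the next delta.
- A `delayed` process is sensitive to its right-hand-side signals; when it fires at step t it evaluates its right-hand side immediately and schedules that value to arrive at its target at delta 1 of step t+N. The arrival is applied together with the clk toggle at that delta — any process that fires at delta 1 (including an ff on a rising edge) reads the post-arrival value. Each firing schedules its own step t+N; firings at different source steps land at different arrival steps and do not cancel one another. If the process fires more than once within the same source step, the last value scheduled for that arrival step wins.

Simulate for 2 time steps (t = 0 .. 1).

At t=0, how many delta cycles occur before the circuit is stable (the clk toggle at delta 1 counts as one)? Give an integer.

6

t0.Δ0 j=0 g=0 clk=0 a=0 f=0 c=0 b=0 d=0 e=1
t0.Δ1 j=0 g=0 clk=1 a=0 f=0 c=0 b=0 d=0 e=1
t0.Δ2 j=0 g=0 clk=1 a=0 f=0 c=1 b=1 d=0 e=1
t0.Δ3 j=1 g=0 clk=1 a=0 f=1 c=1 b=1 d=0 e=1
t0.Δ4 j=1 g=0 clk=1 a=0 f=0 c=1 b=1 d=0 e=0
t0.Δ5 j=1 g=0 clk=1 a=0 f=0 c=1 b=1 d=1 e=1
t0.Δ6 j=1 g=0 clk=1 a=0 f=0 c=1 b=1 d=0 e=1
t1.Δ0 j=1 g=0 clk=1 a=0 f=0 c=1 b=1 d=0 e=1
t1.Δ1 j=1 g=0 clk=0 a=1 f=0 c=1 b=1 d=0 e=1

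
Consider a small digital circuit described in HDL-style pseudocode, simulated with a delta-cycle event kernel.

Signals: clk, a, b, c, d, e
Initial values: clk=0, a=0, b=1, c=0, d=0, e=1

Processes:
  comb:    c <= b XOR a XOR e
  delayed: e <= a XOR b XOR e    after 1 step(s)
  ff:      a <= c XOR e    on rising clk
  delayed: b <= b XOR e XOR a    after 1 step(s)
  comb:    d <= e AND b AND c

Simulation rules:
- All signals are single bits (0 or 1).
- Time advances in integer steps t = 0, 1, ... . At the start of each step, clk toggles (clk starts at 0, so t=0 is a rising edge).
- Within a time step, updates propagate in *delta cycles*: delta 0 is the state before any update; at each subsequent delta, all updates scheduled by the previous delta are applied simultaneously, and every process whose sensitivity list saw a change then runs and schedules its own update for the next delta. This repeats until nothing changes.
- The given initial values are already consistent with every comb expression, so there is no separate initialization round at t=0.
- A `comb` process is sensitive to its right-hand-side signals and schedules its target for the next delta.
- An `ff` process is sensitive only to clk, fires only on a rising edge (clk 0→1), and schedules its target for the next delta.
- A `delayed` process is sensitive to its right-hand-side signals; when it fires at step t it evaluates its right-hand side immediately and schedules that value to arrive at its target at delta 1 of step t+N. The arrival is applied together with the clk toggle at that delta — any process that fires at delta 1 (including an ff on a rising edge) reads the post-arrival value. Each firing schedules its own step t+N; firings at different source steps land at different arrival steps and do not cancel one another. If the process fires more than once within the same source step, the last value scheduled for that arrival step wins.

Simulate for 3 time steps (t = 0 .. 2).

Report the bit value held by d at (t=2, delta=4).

t=0 Δ0: e=1 a=0 c=0 clk=0 d=0 b=1
  Δ1: clk:0→1
  Δ2: a:0→1
  Δ3: c:0→1
  Δ4: d:0→1
  (4Δ to stable)
t=1 Δ0: e=1 a=1 c=1 clk=1 d=1 b=1
  Δ1: clk:1→0
  (1Δ to stable)
t=2 Δ0: e=1 a=1 c=1 clk=0 d=1 b=1
  Δ1: clk:0→1
  Δ2: a:1→0
  Δ3: c:1→0
  Δ4: d:1→0
  (4Δ to stable)

0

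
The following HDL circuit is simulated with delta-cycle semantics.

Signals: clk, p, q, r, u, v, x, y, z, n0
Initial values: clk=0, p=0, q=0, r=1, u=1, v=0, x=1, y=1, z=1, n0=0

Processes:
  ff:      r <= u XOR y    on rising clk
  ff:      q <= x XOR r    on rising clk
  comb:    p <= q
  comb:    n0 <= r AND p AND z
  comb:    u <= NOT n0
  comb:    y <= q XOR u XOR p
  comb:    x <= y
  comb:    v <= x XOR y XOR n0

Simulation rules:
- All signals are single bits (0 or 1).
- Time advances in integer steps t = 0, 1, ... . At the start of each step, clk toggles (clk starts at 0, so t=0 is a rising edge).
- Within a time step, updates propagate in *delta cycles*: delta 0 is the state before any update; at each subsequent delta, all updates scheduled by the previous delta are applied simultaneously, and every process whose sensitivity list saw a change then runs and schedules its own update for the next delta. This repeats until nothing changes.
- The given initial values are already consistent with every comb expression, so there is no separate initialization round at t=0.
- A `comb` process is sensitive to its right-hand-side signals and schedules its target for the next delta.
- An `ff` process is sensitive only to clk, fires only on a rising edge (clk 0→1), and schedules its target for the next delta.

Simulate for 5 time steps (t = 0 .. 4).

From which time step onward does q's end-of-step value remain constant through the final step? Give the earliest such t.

2

[bits: u,x,q,n0,z,clk,v,r,y,p]
t=0: Δ0=1100100110 Δ1=1100110110 Δ2=1100110010 | 2Δ
t=1: Δ0=1100110010 Δ1=1100100010 | 1Δ
t=2: Δ0=1100100010 Δ1=1100110010 Δ2=1110110010 Δ3=1110110001 Δ4=1010111011 Δ5=1110111011 Δ6=1110110011 | 6Δ
t=3: Δ0=1110110011 Δ1=1110100011 | 1Δ
t=4: Δ0=1110100011 Δ1=1110110011 | 1Δ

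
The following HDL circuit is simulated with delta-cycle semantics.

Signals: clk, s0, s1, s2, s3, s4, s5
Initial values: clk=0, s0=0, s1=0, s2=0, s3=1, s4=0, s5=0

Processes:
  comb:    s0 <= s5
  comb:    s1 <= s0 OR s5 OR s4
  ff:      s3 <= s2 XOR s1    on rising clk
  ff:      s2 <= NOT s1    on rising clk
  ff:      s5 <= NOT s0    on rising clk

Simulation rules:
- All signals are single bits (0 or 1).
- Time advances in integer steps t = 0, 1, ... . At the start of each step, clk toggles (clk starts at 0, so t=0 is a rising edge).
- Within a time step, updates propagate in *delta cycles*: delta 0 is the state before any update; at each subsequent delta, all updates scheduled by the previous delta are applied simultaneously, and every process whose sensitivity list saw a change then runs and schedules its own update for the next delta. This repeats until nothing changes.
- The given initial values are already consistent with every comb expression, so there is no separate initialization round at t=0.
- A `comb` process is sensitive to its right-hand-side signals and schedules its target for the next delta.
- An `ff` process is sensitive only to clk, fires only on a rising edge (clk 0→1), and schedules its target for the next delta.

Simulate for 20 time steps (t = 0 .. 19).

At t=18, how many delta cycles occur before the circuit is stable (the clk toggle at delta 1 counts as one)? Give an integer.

t=0 Δ0: s2=0 s0=0 s3=1 clk=0 s4=0 s1=0 s5=0
  Δ1: clk:0→1
  Δ2: s2:0→1, s3:1→0, s5:0→1
  Δ3: s0:0→1, s1:0→1
  (3Δ to stable)
t=1 Δ0: s2=1 s0=1 s3=0 clk=1 s4=0 s1=1 s5=1
  Δ1: clk:1→0
  (1Δ to stable)
t=2 Δ0: s2=1 s0=1 s3=0 clk=0 s4=0 s1=1 s5=1
  Δ1: clk:0→1
  Δ2: s2:1→0, s5:1→0
  Δ3: s0:1→0
  Δ4: s1:1→0
  (4Δ to stable)
t=3 Δ0: s2=0 s0=0 s3=0 clk=1 s4=0 s1=0 s5=0
  Δ1: clk:1→0
  (1Δ to stable)
t=4 Δ0: s2=0 s0=0 s3=0 clk=0 s4=0 s1=0 s5=0
  Δ1: clk:0→1
  Δ2: s2:0→1, s5:0→1
  Δ3: s0:0→1, s1:0→1
  (3Δ to stable)
t=5 Δ0: s2=1 s0=1 s3=0 clk=1 s4=0 s1=1 s5=1
  Δ1: clk:1→0
  (1Δ to stable)
t=6 Δ0: s2=1 s0=1 s3=0 clk=0 s4=0 s1=1 s5=1
  Δ1: clk:0→1
  Δ2: s2:1→0, s5:1→0
  Δ3: s0:1→0
  Δ4: s1:1→0
  (4Δ to stable)
t=7 Δ0: s2=0 s0=0 s3=0 clk=1 s4=0 s1=0 s5=0
  Δ1: clk:1→0
  (1Δ to stable)
t=8 Δ0: s2=0 s0=0 s3=0 clk=0 s4=0 s1=0 s5=0
  Δ1: clk:0→1
  Δ2: s2:0→1, s5:0→1
  Δ3: s0:0→1, s1:0→1
  (3Δ to stable)
t=9 Δ0: s2=1 s0=1 s3=0 clk=1 s4=0 s1=1 s5=1
  Δ1: clk:1→0
  (1Δ to stable)
t=10 Δ0: s2=1 s0=1 s3=0 clk=0 s4=0 s1=1 s5=1
  Δ1: clk:0→1
  Δ2: s2:1→0, s5:1→0
  Δ3: s0:1→0
  Δ4: s1:1→0
  (4Δ to stable)
t=11 Δ0: s2=0 s0=0 s3=0 clk=1 s4=0 s1=0 s5=0
  Δ1: clk:1→0
  (1Δ to stable)
t=12 Δ0: s2=0 s0=0 s3=0 clk=0 s4=0 s1=0 s5=0
  Δ1: clk:0→1
  Δ2: s2:0→1, s5:0→1
  Δ3: s0:0→1, s1:0→1
  (3Δ to stable)
t=13 Δ0: s2=1 s0=1 s3=0 clk=1 s4=0 s1=1 s5=1
  Δ1: clk:1→0
  (1Δ to stable)
t=14 Δ0: s2=1 s0=1 s3=0 clk=0 s4=0 s1=1 s5=1
  Δ1: clk:0→1
  Δ2: s2:1→0, s5:1→0
  Δ3: s0:1→0
  Δ4: s1:1→0
  (4Δ to stable)
t=15 Δ0: s2=0 s0=0 s3=0 clk=1 s4=0 s1=0 s5=0
  Δ1: clk:1→0
  (1Δ to stable)
t=16 Δ0: s2=0 s0=0 s3=0 clk=0 s4=0 s1=0 s5=0
  Δ1: clk:0→1
  Δ2: s2:0→1, s5:0→1
  Δ3: s0:0→1, s1:0→1
  (3Δ to stable)
t=17 Δ0: s2=1 s0=1 s3=0 clk=1 s4=0 s1=1 s5=1
  Δ1: clk:1→0
  (1Δ to stable)
t=18 Δ0: s2=1 s0=1 s3=0 clk=0 s4=0 s1=1 s5=1
  Δ1: clk:0→1
  Δ2: s2:1→0, s5:1→0
  Δ3: s0:1→0
  Δ4: s1:1→0
  (4Δ to stable)
t=19 Δ0: s2=0 s0=0 s3=0 clk=1 s4=0 s1=0 s5=0
  Δ1: clk:1→0
  (1Δ to stable)

4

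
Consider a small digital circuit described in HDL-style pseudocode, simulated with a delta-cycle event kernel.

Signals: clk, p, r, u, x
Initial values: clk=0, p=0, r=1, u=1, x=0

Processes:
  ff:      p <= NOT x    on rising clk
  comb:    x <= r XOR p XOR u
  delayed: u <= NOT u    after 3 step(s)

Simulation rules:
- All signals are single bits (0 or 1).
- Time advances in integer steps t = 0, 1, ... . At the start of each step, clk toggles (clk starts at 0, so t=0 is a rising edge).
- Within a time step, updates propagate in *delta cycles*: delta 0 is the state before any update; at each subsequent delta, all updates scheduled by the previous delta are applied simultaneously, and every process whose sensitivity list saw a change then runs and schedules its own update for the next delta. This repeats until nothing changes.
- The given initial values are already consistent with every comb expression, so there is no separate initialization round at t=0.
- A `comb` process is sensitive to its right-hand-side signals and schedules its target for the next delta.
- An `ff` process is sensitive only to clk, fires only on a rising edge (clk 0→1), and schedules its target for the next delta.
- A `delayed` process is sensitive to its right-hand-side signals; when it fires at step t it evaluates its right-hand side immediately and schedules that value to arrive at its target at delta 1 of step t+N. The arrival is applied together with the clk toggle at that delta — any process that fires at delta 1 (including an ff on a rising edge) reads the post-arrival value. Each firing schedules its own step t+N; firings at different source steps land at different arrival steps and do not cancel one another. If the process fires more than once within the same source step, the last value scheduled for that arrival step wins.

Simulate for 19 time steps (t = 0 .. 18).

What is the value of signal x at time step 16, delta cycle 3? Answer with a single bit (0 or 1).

t0.Δ0 x=0 r=1 clk=0 p=0 u=1
t0.Δ1 x=0 r=1 clk=1 p=0 u=1
t0.Δ2 x=0 r=1 clk=1 p=1 u=1
t0.Δ3 x=1 r=1 clk=1 p=1 u=1
t1.Δ0 x=1 r=1 clk=1 p=1 u=1
t1.Δ1 x=1 r=1 clk=0 p=1 u=1
t2.Δ0 x=1 r=1 clk=0 p=1 u=1
t2.Δ1 x=1 r=1 clk=1 p=1 u=1
t2.Δ2 x=1 r=1 clk=1 p=0 u=1
t2.Δ3 x=0 r=1 clk=1 p=0 u=1
t3.Δ0 x=0 r=1 clk=1 p=0 u=1
t3.Δ1 x=0 r=1 clk=0 p=0 u=1
t4.Δ0 x=0 r=1 clk=0 p=0 u=1
t4.Δ1 x=0 r=1 clk=1 p=0 u=1
t4.Δ2 x=0 r=1 clk=1 p=1 u=1
t4.Δ3 x=1 r=1 clk=1 p=1 u=1
t5.Δ0 x=1 r=1 clk=1 p=1 u=1
t5.Δ1 x=1 r=1 clk=0 p=1 u=1
t6.Δ0 x=1 r=1 clk=0 p=1 u=1
t6.Δ1 x=1 r=1 clk=1 p=1 u=1
t6.Δ2 x=1 r=1 clk=1 p=0 u=1
t6.Δ3 x=0 r=1 clk=1 p=0 u=1
t7.Δ0 x=0 r=1 clk=1 p=0 u=1
t7.Δ1 x=0 r=1 clk=0 p=0 u=1
t8.Δ0 x=0 r=1 clk=0 p=0 u=1
t8.Δ1 x=0 r=1 clk=1 p=0 u=1
t8.Δ2 x=0 r=1 clk=1 p=1 u=1
t8.Δ3 x=1 r=1 clk=1 p=1 u=1
t9.Δ0 x=1 r=1 clk=1 p=1 u=1
t9.Δ1 x=1 r=1 clk=0 p=1 u=1
t10.Δ0 x=1 r=1 clk=0 p=1 u=1
t10.Δ1 x=1 r=1 clk=1 p=1 u=1
t10.Δ2 x=1 r=1 clk=1 p=0 u=1
t10.Δ3 x=0 r=1 clk=1 p=0 u=1
t11.Δ0 x=0 r=1 clk=1 p=0 u=1
t11.Δ1 x=0 r=1 clk=0 p=0 u=1
t12.Δ0 x=0 r=1 clk=0 p=0 u=1
t12.Δ1 x=0 r=1 clk=1 p=0 u=1
t12.Δ2 x=0 r=1 clk=1 p=1 u=1
t12.Δ3 x=1 r=1 clk=1 p=1 u=1
t13.Δ0 x=1 r=1 clk=1 p=1 u=1
t13.Δ1 x=1 r=1 clk=0 p=1 u=1
t14.Δ0 x=1 r=1 clk=0 p=1 u=1
t14.Δ1 x=1 r=1 clk=1 p=1 u=1
t14.Δ2 x=1 r=1 clk=1 p=0 u=1
t14.Δ3 x=0 r=1 clk=1 p=0 u=1
t15.Δ0 x=0 r=1 clk=1 p=0 u=1
t15.Δ1 x=0 r=1 clk=0 p=0 u=1
t16.Δ0 x=0 r=1 clk=0 p=0 u=1
t16.Δ1 x=0 r=1 clk=1 p=0 u=1
t16.Δ2 x=0 r=1 clk=1 p=1 u=1
t16.Δ3 x=1 r=1 clk=1 p=1 u=1
t17.Δ0 x=1 r=1 clk=1 p=1 u=1
t17.Δ1 x=1 r=1 clk=0 p=1 u=1
t18.Δ0 x=1 r=1 clk=0 p=1 u=1
t18.Δ1 x=1 r=1 clk=1 p=1 u=1
t18.Δ2 x=1 r=1 clk=1 p=0 u=1
t18.Δ3 x=0 r=1 clk=1 p=0 u=1

1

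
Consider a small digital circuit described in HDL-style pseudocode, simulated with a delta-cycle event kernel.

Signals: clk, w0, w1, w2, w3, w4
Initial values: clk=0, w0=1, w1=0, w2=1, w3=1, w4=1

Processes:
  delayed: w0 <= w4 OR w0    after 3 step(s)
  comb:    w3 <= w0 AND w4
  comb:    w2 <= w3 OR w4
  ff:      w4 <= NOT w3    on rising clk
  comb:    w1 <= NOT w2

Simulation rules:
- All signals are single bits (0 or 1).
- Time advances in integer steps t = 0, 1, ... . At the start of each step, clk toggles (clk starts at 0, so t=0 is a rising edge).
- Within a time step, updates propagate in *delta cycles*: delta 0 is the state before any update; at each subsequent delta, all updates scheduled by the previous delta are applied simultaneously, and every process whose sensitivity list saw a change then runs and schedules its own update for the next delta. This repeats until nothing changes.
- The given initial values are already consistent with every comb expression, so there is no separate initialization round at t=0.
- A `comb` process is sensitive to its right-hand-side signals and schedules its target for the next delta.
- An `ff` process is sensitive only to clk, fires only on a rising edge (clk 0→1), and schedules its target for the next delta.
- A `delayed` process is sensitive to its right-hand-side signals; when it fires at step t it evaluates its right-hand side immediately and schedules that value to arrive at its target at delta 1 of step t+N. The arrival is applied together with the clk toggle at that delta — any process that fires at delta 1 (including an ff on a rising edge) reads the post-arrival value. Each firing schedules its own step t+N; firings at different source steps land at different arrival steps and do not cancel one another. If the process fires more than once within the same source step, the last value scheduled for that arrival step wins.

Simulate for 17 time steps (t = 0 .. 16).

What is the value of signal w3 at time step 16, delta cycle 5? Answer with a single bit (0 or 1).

0

[bits: clk,w1,w4,w0,w3,w2]
t=0: Δ0=001111 Δ1=101111 Δ2=100111 Δ3=100101 Δ4=100100 Δ5=110100 | 5Δ
t=1: Δ0=110100 Δ1=010100 | 1Δ
t=2: Δ0=010100 Δ1=110100 Δ2=111100 Δ3=111111 Δ4=101111 | 4Δ
t=3: Δ0=101111 Δ1=001111 | 1Δ
t=4: Δ0=001111 Δ1=101111 Δ2=100111 Δ3=100101 Δ4=100100 Δ5=110100 | 5Δ
t=5: Δ0=110100 Δ1=010100 | 1Δ
t=6: Δ0=010100 Δ1=110100 Δ2=111100 Δ3=111111 Δ4=101111 | 4Δ
t=7: Δ0=101111 Δ1=001111 | 1Δ
t=8: Δ0=001111 Δ1=101111 Δ2=100111 Δ3=100101 Δ4=100100 Δ5=110100 | 5Δ
t=9: Δ0=110100 Δ1=010100 | 1Δ
t=10: Δ0=010100 Δ1=110100 Δ2=111100 Δ3=111111 Δ4=101111 | 4Δ
t=11: Δ0=101111 Δ1=001111 | 1Δ
t=12: Δ0=001111 Δ1=101111 Δ2=100111 Δ3=100101 Δ4=100100 Δ5=110100 | 5Δ
t=13: Δ0=110100 Δ1=010100 | 1Δ
t=14: Δ0=010100 Δ1=110100 Δ2=111100 Δ3=111111 Δ4=101111 | 4Δ
t=15: Δ0=101111 Δ1=001111 | 1Δ
t=16: Δ0=001111 Δ1=101111 Δ2=100111 Δ3=100101 Δ4=100100 Δ5=110100 | 5Δ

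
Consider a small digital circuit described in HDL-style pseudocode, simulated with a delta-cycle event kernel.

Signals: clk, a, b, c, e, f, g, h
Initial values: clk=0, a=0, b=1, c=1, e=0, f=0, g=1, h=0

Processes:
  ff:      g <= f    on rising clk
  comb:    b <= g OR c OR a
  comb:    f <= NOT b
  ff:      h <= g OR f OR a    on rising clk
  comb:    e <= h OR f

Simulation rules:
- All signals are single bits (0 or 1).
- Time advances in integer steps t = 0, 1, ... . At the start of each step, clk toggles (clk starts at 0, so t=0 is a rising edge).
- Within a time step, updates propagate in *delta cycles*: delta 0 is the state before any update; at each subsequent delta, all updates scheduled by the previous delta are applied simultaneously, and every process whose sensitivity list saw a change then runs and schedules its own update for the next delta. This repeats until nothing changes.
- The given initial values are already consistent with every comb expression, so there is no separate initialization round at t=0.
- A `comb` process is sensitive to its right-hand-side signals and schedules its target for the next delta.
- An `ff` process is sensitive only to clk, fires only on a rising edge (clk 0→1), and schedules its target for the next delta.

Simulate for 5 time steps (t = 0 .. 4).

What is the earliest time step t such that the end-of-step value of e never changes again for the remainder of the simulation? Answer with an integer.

2

[bits: clk,e,c,f,g,a,h,b]
t=0: Δ0=00101001 Δ1=10101001 Δ2=10100011 Δ3=11100011 | 3Δ
t=1: Δ0=11100011 Δ1=01100011 | 1Δ
t=2: Δ0=01100011 Δ1=11100011 Δ2=11100001 Δ3=10100001 | 3Δ
t=3: Δ0=10100001 Δ1=00100001 | 1Δ
t=4: Δ0=00100001 Δ1=10100001 | 1Δ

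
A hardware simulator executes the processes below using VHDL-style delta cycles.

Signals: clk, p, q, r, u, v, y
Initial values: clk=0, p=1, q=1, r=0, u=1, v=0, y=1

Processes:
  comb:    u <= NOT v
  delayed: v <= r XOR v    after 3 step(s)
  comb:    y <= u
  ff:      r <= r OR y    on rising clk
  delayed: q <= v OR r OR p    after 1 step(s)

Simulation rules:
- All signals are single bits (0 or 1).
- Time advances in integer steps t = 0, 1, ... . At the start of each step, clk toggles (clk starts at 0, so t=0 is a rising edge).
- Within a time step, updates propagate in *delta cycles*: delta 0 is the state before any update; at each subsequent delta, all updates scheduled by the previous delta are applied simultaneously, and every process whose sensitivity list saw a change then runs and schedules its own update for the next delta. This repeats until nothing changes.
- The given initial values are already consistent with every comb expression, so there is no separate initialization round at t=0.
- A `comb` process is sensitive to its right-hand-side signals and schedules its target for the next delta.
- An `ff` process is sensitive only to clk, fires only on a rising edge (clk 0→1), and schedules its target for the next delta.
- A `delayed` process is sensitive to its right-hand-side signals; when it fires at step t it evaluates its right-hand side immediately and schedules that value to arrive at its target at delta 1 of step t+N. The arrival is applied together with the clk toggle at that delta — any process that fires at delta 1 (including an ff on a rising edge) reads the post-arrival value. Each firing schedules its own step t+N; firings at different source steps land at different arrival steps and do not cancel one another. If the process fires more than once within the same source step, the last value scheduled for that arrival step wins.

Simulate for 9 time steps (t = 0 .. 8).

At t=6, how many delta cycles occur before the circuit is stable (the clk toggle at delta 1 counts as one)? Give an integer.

t0.Δ0 p=1 r=0 u=1 y=1 clk=0 v=0 q=1
t0.Δ1 p=1 r=0 u=1 y=1 clk=1 v=0 q=1
t0.Δ2 p=1 r=1 u=1 y=1 clk=1 v=0 q=1
t1.Δ0 p=1 r=1 u=1 y=1 clk=1 v=0 q=1
t1.Δ1 p=1 r=1 u=1 y=1 clk=0 v=0 q=1
t2.Δ0 p=1 r=1 u=1 y=1 clk=0 v=0 q=1
t2.Δ1 p=1 r=1 u=1 y=1 clk=1 v=0 q=1
t3.Δ0 p=1 r=1 u=1 y=1 clk=1 v=0 q=1
t3.Δ1 p=1 r=1 u=1 y=1 clk=0 v=1 q=1
t3.Δ2 p=1 r=1 u=0 y=1 clk=0 v=1 q=1
t3.Δ3 p=1 r=1 u=0 y=0 clk=0 v=1 q=1
t4.Δ0 p=1 r=1 u=0 y=0 clk=0 v=1 q=1
t4.Δ1 p=1 r=1 u=0 y=0 clk=1 v=1 q=1
t5.Δ0 p=1 r=1 u=0 y=0 clk=1 v=1 q=1
t5.Δ1 p=1 r=1 u=0 y=0 clk=0 v=1 q=1
t6.Δ0 p=1 r=1 u=0 y=0 clk=0 v=1 q=1
t6.Δ1 p=1 r=1 u=0 y=0 clk=1 v=0 q=1
t6.Δ2 p=1 r=1 u=1 y=0 clk=1 v=0 q=1
t6.Δ3 p=1 r=1 u=1 y=1 clk=1 v=0 q=1
t7.Δ0 p=1 r=1 u=1 y=1 clk=1 v=0 q=1
t7.Δ1 p=1 r=1 u=1 y=1 clk=0 v=0 q=1
t8.Δ0 p=1 r=1 u=1 y=1 clk=0 v=0 q=1
t8.Δ1 p=1 r=1 u=1 y=1 clk=1 v=0 q=1

3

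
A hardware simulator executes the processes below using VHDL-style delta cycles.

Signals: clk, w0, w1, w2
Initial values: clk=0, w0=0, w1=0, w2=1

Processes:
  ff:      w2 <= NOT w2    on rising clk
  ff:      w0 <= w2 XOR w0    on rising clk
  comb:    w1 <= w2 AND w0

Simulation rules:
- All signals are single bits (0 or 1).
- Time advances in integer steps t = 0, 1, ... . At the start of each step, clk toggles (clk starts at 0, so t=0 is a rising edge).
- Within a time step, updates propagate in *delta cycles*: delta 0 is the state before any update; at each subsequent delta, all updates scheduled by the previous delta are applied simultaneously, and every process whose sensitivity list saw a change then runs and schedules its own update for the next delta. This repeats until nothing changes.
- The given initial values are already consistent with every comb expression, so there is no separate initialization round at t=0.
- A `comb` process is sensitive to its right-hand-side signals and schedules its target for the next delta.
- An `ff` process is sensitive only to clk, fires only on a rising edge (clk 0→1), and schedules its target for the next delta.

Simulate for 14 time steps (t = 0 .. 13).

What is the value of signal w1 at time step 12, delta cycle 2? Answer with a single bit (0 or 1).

t=0 Δ0: w0=0 w2=1 clk=0 w1=0
  Δ1: clk:0→1
  Δ2: w0:0→1, w2:1→0
  (2Δ to stable)
t=1 Δ0: w0=1 w2=0 clk=1 w1=0
  Δ1: clk:1→0
  (1Δ to stable)
t=2 Δ0: w0=1 w2=0 clk=0 w1=0
  Δ1: clk:0→1
  Δ2: w2:0→1
  Δ3: w1:0→1
  (3Δ to stable)
t=3 Δ0: w0=1 w2=1 clk=1 w1=1
  Δ1: clk:1→0
  (1Δ to stable)
t=4 Δ0: w0=1 w2=1 clk=0 w1=1
  Δ1: clk:0→1
  Δ2: w0:1→0, w2:1→0
  Δ3: w1:1→0
  (3Δ to stable)
t=5 Δ0: w0=0 w2=0 clk=1 w1=0
  Δ1: clk:1→0
  (1Δ to stable)
t=6 Δ0: w0=0 w2=0 clk=0 w1=0
  Δ1: clk:0→1
  Δ2: w2:0→1
  (2Δ to stable)
t=7 Δ0: w0=0 w2=1 clk=1 w1=0
  Δ1: clk:1→0
  (1Δ to stable)
t=8 Δ0: w0=0 w2=1 clk=0 w1=0
  Δ1: clk:0→1
  Δ2: w0:0→1, w2:1→0
  (2Δ to stable)
t=9 Δ0: w0=1 w2=0 clk=1 w1=0
  Δ1: clk:1→0
  (1Δ to stable)
t=10 Δ0: w0=1 w2=0 clk=0 w1=0
  Δ1: clk:0→1
  Δ2: w2:0→1
  Δ3: w1:0→1
  (3Δ to stable)
t=11 Δ0: w0=1 w2=1 clk=1 w1=1
  Δ1: clk:1→0
  (1Δ to stable)
t=12 Δ0: w0=1 w2=1 clk=0 w1=1
  Δ1: clk:0→1
  Δ2: w0:1→0, w2:1→0
  Δ3: w1:1→0
  (3Δ to stable)
t=13 Δ0: w0=0 w2=0 clk=1 w1=0
  Δ1: clk:1→0
  (1Δ to stable)

1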